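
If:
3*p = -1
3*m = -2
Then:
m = -2/3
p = -1/3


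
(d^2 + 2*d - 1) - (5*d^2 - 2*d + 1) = -4*d^2 + 4*d - 2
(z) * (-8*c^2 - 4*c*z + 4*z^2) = -8*c^2*z - 4*c*z^2 + 4*z^3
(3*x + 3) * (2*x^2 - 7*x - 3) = 6*x^3 - 15*x^2 - 30*x - 9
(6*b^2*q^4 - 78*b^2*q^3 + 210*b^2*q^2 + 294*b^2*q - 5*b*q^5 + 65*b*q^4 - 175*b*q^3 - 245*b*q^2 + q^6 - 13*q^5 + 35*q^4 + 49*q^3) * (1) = 6*b^2*q^4 - 78*b^2*q^3 + 210*b^2*q^2 + 294*b^2*q - 5*b*q^5 + 65*b*q^4 - 175*b*q^3 - 245*b*q^2 + q^6 - 13*q^5 + 35*q^4 + 49*q^3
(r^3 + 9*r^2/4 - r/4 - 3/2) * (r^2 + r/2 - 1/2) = r^5 + 11*r^4/4 + 3*r^3/8 - 11*r^2/4 - 5*r/8 + 3/4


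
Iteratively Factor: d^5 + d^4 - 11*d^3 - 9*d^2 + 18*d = (d)*(d^4 + d^3 - 11*d^2 - 9*d + 18) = d*(d + 2)*(d^3 - d^2 - 9*d + 9) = d*(d - 3)*(d + 2)*(d^2 + 2*d - 3) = d*(d - 3)*(d + 2)*(d + 3)*(d - 1)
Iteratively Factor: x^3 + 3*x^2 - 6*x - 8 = (x + 4)*(x^2 - x - 2) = (x + 1)*(x + 4)*(x - 2)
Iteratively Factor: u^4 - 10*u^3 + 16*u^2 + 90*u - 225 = (u - 5)*(u^3 - 5*u^2 - 9*u + 45) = (u - 5)*(u + 3)*(u^2 - 8*u + 15) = (u - 5)*(u - 3)*(u + 3)*(u - 5)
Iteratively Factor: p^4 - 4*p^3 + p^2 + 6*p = (p)*(p^3 - 4*p^2 + p + 6) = p*(p - 2)*(p^2 - 2*p - 3) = p*(p - 3)*(p - 2)*(p + 1)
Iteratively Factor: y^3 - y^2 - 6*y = (y - 3)*(y^2 + 2*y) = (y - 3)*(y + 2)*(y)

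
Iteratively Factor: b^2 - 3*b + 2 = (b - 1)*(b - 2)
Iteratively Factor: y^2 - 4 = (y - 2)*(y + 2)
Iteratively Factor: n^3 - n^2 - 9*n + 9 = (n - 1)*(n^2 - 9) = (n - 1)*(n + 3)*(n - 3)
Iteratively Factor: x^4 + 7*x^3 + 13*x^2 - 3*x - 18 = (x - 1)*(x^3 + 8*x^2 + 21*x + 18) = (x - 1)*(x + 2)*(x^2 + 6*x + 9) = (x - 1)*(x + 2)*(x + 3)*(x + 3)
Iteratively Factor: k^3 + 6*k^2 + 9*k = (k + 3)*(k^2 + 3*k) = (k + 3)^2*(k)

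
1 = 1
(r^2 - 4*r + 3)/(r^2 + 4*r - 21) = (r - 1)/(r + 7)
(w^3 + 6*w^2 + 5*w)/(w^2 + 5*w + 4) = w*(w + 5)/(w + 4)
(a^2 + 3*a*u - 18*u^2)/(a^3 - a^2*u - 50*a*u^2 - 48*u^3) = (-a + 3*u)/(-a^2 + 7*a*u + 8*u^2)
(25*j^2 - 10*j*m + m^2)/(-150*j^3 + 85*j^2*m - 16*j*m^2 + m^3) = -1/(6*j - m)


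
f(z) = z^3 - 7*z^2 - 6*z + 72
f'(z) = 3*z^2 - 14*z - 6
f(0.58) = 66.36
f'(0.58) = -13.11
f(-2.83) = 10.25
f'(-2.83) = 57.65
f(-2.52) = 26.66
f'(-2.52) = 48.33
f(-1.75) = 55.70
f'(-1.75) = 27.69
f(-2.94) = 3.72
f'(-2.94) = 61.09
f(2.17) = 36.24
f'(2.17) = -22.25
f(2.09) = 38.01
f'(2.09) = -22.16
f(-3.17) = -11.18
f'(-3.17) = 68.53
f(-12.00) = -2592.00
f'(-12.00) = 594.00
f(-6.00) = -360.00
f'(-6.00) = 186.00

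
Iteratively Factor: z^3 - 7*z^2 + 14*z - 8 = (z - 1)*(z^2 - 6*z + 8) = (z - 2)*(z - 1)*(z - 4)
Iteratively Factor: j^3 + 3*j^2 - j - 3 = (j + 3)*(j^2 - 1) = (j + 1)*(j + 3)*(j - 1)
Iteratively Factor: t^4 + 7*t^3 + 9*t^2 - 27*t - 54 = (t + 3)*(t^3 + 4*t^2 - 3*t - 18) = (t + 3)^2*(t^2 + t - 6) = (t - 2)*(t + 3)^2*(t + 3)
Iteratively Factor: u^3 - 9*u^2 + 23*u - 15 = (u - 1)*(u^2 - 8*u + 15) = (u - 3)*(u - 1)*(u - 5)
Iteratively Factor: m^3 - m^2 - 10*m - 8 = (m + 1)*(m^2 - 2*m - 8) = (m - 4)*(m + 1)*(m + 2)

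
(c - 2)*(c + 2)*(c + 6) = c^3 + 6*c^2 - 4*c - 24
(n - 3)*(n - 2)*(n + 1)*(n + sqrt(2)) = n^4 - 4*n^3 + sqrt(2)*n^3 - 4*sqrt(2)*n^2 + n^2 + sqrt(2)*n + 6*n + 6*sqrt(2)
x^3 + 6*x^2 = x^2*(x + 6)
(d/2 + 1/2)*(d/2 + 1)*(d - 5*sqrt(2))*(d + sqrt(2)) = d^4/4 - sqrt(2)*d^3 + 3*d^3/4 - 3*sqrt(2)*d^2 - 2*d^2 - 15*d/2 - 2*sqrt(2)*d - 5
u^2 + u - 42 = (u - 6)*(u + 7)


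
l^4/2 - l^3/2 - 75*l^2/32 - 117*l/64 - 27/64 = (l/2 + 1/4)*(l - 3)*(l + 3/4)^2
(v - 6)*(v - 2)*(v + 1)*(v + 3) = v^4 - 4*v^3 - 17*v^2 + 24*v + 36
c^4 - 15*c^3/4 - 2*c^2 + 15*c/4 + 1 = (c - 4)*(c - 1)*(c + 1/4)*(c + 1)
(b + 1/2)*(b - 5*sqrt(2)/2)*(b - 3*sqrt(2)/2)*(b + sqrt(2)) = b^4 - 3*sqrt(2)*b^3 + b^3/2 - 3*sqrt(2)*b^2/2 - b^2/2 - b/4 + 15*sqrt(2)*b/2 + 15*sqrt(2)/4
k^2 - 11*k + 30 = (k - 6)*(k - 5)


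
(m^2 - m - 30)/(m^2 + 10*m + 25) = (m - 6)/(m + 5)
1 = 1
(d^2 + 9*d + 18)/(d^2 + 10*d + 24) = (d + 3)/(d + 4)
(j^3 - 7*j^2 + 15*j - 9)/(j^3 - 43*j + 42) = (j^2 - 6*j + 9)/(j^2 + j - 42)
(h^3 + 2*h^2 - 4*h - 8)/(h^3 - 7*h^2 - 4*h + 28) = (h + 2)/(h - 7)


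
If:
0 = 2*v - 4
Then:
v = 2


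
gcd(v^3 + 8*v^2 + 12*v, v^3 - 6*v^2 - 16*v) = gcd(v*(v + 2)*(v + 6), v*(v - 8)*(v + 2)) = v^2 + 2*v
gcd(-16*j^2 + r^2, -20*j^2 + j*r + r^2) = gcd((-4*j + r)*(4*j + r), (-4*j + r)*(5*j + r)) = -4*j + r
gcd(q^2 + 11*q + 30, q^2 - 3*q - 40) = q + 5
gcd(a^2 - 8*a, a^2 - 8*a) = a^2 - 8*a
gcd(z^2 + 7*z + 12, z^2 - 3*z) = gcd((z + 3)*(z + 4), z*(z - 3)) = 1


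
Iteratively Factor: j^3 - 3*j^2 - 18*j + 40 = (j - 5)*(j^2 + 2*j - 8) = (j - 5)*(j + 4)*(j - 2)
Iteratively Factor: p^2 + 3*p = (p + 3)*(p)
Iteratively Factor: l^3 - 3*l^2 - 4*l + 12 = (l + 2)*(l^2 - 5*l + 6) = (l - 3)*(l + 2)*(l - 2)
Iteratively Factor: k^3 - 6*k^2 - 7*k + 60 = (k - 5)*(k^2 - k - 12) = (k - 5)*(k + 3)*(k - 4)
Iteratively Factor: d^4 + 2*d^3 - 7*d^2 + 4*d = (d - 1)*(d^3 + 3*d^2 - 4*d) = d*(d - 1)*(d^2 + 3*d - 4) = d*(d - 1)*(d + 4)*(d - 1)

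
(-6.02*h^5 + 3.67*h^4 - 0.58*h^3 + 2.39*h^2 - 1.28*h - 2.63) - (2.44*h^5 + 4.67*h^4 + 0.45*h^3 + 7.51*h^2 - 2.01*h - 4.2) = -8.46*h^5 - 1.0*h^4 - 1.03*h^3 - 5.12*h^2 + 0.73*h + 1.57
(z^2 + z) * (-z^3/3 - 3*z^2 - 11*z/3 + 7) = -z^5/3 - 10*z^4/3 - 20*z^3/3 + 10*z^2/3 + 7*z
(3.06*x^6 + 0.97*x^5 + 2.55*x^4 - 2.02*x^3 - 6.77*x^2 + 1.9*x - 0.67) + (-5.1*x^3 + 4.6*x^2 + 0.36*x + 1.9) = 3.06*x^6 + 0.97*x^5 + 2.55*x^4 - 7.12*x^3 - 2.17*x^2 + 2.26*x + 1.23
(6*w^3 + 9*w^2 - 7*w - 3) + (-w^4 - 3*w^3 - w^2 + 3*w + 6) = -w^4 + 3*w^3 + 8*w^2 - 4*w + 3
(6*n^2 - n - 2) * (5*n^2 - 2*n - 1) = 30*n^4 - 17*n^3 - 14*n^2 + 5*n + 2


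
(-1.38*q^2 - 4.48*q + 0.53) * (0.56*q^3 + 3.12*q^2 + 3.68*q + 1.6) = -0.7728*q^5 - 6.8144*q^4 - 18.7592*q^3 - 17.0408*q^2 - 5.2176*q + 0.848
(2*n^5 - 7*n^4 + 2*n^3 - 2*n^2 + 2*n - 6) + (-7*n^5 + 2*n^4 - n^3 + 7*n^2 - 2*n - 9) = -5*n^5 - 5*n^4 + n^3 + 5*n^2 - 15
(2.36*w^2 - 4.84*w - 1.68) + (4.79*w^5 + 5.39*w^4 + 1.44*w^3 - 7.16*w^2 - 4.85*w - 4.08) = 4.79*w^5 + 5.39*w^4 + 1.44*w^3 - 4.8*w^2 - 9.69*w - 5.76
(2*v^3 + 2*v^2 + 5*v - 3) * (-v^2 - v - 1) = -2*v^5 - 4*v^4 - 9*v^3 - 4*v^2 - 2*v + 3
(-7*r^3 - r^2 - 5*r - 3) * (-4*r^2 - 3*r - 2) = 28*r^5 + 25*r^4 + 37*r^3 + 29*r^2 + 19*r + 6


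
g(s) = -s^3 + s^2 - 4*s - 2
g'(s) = -3*s^2 + 2*s - 4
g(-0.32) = -0.58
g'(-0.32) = -4.95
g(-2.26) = 23.69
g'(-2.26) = -23.84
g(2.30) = -18.08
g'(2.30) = -15.27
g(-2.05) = 19.02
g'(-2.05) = -20.71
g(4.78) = -107.49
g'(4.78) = -62.99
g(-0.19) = -1.20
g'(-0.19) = -4.49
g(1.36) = -8.11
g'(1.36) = -6.83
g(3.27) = -39.35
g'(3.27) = -29.54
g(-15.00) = 3658.00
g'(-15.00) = -709.00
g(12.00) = -1634.00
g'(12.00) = -412.00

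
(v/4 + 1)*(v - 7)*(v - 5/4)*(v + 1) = v^4/4 - 13*v^3/16 - 57*v^2/8 + 43*v/16 + 35/4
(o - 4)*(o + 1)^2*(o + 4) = o^4 + 2*o^3 - 15*o^2 - 32*o - 16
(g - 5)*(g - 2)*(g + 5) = g^3 - 2*g^2 - 25*g + 50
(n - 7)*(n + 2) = n^2 - 5*n - 14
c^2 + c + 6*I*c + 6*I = (c + 1)*(c + 6*I)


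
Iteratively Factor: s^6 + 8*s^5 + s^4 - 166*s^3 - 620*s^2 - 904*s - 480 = (s + 2)*(s^5 + 6*s^4 - 11*s^3 - 144*s^2 - 332*s - 240) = (s - 5)*(s + 2)*(s^4 + 11*s^3 + 44*s^2 + 76*s + 48) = (s - 5)*(s + 2)^2*(s^3 + 9*s^2 + 26*s + 24) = (s - 5)*(s + 2)^2*(s + 4)*(s^2 + 5*s + 6) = (s - 5)*(s + 2)^2*(s + 3)*(s + 4)*(s + 2)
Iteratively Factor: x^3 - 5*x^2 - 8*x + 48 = (x - 4)*(x^2 - x - 12) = (x - 4)*(x + 3)*(x - 4)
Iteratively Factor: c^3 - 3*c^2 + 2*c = (c)*(c^2 - 3*c + 2) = c*(c - 2)*(c - 1)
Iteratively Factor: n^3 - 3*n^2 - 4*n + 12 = (n - 2)*(n^2 - n - 6) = (n - 3)*(n - 2)*(n + 2)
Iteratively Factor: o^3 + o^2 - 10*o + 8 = (o - 2)*(o^2 + 3*o - 4) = (o - 2)*(o - 1)*(o + 4)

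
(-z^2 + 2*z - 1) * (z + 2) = -z^3 + 3*z - 2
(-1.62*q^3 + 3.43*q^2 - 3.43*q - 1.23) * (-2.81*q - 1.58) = 4.5522*q^4 - 7.0787*q^3 + 4.2189*q^2 + 8.8757*q + 1.9434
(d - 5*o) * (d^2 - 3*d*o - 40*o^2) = d^3 - 8*d^2*o - 25*d*o^2 + 200*o^3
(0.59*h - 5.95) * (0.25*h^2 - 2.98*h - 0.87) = 0.1475*h^3 - 3.2457*h^2 + 17.2177*h + 5.1765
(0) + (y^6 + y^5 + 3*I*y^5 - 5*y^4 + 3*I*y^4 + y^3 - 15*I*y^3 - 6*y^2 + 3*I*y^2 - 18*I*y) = y^6 + y^5 + 3*I*y^5 - 5*y^4 + 3*I*y^4 + y^3 - 15*I*y^3 - 6*y^2 + 3*I*y^2 - 18*I*y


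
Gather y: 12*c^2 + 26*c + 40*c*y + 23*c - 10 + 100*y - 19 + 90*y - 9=12*c^2 + 49*c + y*(40*c + 190) - 38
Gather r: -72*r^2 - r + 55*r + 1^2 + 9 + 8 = -72*r^2 + 54*r + 18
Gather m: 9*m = 9*m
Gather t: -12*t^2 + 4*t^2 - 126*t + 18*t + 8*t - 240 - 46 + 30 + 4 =-8*t^2 - 100*t - 252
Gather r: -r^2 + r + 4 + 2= -r^2 + r + 6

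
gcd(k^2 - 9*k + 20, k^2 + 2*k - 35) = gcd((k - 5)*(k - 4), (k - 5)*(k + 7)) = k - 5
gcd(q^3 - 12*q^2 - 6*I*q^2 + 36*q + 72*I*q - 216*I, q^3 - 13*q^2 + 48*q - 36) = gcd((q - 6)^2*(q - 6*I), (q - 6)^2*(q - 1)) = q^2 - 12*q + 36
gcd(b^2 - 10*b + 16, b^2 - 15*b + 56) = b - 8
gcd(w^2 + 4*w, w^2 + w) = w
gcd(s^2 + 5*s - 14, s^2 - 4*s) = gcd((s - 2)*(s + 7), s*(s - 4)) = 1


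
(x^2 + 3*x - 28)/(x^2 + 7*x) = (x - 4)/x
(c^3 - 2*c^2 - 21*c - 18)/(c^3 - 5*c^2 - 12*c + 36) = (c + 1)/(c - 2)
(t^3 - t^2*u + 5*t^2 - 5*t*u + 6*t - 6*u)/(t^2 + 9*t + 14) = (t^2 - t*u + 3*t - 3*u)/(t + 7)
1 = 1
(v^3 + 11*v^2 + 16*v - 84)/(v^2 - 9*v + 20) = (v^3 + 11*v^2 + 16*v - 84)/(v^2 - 9*v + 20)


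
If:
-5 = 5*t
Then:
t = -1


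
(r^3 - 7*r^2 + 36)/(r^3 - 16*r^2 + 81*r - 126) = (r + 2)/(r - 7)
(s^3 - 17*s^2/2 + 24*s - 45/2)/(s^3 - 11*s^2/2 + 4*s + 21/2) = (2*s^2 - 11*s + 15)/(2*s^2 - 5*s - 7)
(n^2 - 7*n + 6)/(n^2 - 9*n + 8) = (n - 6)/(n - 8)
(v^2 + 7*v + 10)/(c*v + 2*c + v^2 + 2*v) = (v + 5)/(c + v)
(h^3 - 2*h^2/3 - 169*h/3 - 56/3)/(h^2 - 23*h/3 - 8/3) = h + 7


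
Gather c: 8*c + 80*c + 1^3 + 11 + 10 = 88*c + 22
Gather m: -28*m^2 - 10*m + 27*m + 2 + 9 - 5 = -28*m^2 + 17*m + 6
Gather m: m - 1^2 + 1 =m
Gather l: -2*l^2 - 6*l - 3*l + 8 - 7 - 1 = -2*l^2 - 9*l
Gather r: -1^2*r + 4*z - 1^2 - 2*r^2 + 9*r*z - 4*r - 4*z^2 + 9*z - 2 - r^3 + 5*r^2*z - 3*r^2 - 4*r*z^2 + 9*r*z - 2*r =-r^3 + r^2*(5*z - 5) + r*(-4*z^2 + 18*z - 7) - 4*z^2 + 13*z - 3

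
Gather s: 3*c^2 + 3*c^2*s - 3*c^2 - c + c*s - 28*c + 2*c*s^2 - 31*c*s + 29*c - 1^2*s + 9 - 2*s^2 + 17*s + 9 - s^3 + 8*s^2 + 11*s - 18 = -s^3 + s^2*(2*c + 6) + s*(3*c^2 - 30*c + 27)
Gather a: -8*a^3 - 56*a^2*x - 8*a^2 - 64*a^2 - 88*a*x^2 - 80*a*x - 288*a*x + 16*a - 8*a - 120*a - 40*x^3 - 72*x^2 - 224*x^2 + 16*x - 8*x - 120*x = -8*a^3 + a^2*(-56*x - 72) + a*(-88*x^2 - 368*x - 112) - 40*x^3 - 296*x^2 - 112*x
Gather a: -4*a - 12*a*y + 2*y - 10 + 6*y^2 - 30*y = a*(-12*y - 4) + 6*y^2 - 28*y - 10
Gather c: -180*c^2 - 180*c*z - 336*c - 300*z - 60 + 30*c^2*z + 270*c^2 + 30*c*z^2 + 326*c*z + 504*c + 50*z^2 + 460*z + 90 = c^2*(30*z + 90) + c*(30*z^2 + 146*z + 168) + 50*z^2 + 160*z + 30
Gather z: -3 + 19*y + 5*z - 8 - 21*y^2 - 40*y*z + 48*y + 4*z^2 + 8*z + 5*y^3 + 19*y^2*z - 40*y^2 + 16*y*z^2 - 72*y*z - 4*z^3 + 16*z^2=5*y^3 - 61*y^2 + 67*y - 4*z^3 + z^2*(16*y + 20) + z*(19*y^2 - 112*y + 13) - 11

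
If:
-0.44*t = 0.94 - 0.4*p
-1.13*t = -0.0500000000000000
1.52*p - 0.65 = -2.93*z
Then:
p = 2.40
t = 0.04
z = -1.02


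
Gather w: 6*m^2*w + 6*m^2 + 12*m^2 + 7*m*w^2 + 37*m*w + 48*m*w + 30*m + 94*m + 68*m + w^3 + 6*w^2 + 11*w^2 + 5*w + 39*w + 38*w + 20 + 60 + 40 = 18*m^2 + 192*m + w^3 + w^2*(7*m + 17) + w*(6*m^2 + 85*m + 82) + 120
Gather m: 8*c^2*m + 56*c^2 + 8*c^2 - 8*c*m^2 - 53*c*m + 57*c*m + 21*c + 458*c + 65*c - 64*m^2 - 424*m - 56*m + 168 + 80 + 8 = 64*c^2 + 544*c + m^2*(-8*c - 64) + m*(8*c^2 + 4*c - 480) + 256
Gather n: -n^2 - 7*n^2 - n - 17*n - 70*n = -8*n^2 - 88*n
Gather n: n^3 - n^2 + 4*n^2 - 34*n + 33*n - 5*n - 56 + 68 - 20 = n^3 + 3*n^2 - 6*n - 8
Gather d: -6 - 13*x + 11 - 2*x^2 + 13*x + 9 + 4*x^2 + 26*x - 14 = 2*x^2 + 26*x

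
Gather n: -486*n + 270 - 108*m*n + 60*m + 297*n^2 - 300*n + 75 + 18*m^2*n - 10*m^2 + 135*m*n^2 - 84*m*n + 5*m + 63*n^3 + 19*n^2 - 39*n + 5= -10*m^2 + 65*m + 63*n^3 + n^2*(135*m + 316) + n*(18*m^2 - 192*m - 825) + 350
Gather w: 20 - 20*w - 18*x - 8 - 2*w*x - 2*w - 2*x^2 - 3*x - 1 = w*(-2*x - 22) - 2*x^2 - 21*x + 11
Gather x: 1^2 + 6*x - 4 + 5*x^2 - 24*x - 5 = 5*x^2 - 18*x - 8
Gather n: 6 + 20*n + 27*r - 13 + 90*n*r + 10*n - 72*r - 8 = n*(90*r + 30) - 45*r - 15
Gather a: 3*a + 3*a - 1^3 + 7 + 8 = 6*a + 14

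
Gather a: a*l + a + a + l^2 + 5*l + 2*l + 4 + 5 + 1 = a*(l + 2) + l^2 + 7*l + 10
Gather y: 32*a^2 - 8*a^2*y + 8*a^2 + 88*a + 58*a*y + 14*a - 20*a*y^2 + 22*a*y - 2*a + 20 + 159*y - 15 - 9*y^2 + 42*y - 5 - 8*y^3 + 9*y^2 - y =40*a^2 - 20*a*y^2 + 100*a - 8*y^3 + y*(-8*a^2 + 80*a + 200)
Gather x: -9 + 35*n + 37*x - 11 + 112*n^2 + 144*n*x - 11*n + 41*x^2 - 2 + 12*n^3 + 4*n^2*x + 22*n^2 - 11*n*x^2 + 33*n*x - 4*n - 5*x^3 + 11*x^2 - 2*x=12*n^3 + 134*n^2 + 20*n - 5*x^3 + x^2*(52 - 11*n) + x*(4*n^2 + 177*n + 35) - 22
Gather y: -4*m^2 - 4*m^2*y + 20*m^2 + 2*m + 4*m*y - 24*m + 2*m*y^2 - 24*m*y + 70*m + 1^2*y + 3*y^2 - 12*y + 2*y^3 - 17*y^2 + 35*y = 16*m^2 + 48*m + 2*y^3 + y^2*(2*m - 14) + y*(-4*m^2 - 20*m + 24)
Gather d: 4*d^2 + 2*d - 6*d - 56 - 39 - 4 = 4*d^2 - 4*d - 99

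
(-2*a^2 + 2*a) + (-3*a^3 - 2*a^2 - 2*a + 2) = -3*a^3 - 4*a^2 + 2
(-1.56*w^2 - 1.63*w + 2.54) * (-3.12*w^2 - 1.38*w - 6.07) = 4.8672*w^4 + 7.2384*w^3 + 3.7938*w^2 + 6.3889*w - 15.4178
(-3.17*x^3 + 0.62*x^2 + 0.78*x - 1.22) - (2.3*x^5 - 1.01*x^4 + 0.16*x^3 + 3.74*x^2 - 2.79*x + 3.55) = -2.3*x^5 + 1.01*x^4 - 3.33*x^3 - 3.12*x^2 + 3.57*x - 4.77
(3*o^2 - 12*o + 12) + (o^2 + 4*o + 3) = 4*o^2 - 8*o + 15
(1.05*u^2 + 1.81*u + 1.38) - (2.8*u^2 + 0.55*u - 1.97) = -1.75*u^2 + 1.26*u + 3.35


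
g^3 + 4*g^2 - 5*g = g*(g - 1)*(g + 5)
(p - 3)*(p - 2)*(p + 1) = p^3 - 4*p^2 + p + 6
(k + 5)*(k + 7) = k^2 + 12*k + 35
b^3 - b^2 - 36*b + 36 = (b - 6)*(b - 1)*(b + 6)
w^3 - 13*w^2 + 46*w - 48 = (w - 8)*(w - 3)*(w - 2)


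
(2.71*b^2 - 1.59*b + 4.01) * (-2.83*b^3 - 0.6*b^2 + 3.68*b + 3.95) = -7.6693*b^5 + 2.8737*b^4 - 0.421500000000001*b^3 + 2.4473*b^2 + 8.4763*b + 15.8395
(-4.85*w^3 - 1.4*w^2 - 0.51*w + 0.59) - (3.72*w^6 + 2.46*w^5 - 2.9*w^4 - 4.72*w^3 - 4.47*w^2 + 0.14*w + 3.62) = -3.72*w^6 - 2.46*w^5 + 2.9*w^4 - 0.13*w^3 + 3.07*w^2 - 0.65*w - 3.03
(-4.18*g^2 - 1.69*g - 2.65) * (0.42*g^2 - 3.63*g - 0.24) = -1.7556*g^4 + 14.4636*g^3 + 6.0249*g^2 + 10.0251*g + 0.636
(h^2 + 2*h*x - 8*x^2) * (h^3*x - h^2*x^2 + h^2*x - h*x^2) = h^5*x + h^4*x^2 + h^4*x - 10*h^3*x^3 + h^3*x^2 + 8*h^2*x^4 - 10*h^2*x^3 + 8*h*x^4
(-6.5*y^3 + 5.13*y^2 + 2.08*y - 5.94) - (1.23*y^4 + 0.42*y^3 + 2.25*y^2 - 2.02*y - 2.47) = -1.23*y^4 - 6.92*y^3 + 2.88*y^2 + 4.1*y - 3.47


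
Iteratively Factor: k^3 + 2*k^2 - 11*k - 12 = (k - 3)*(k^2 + 5*k + 4) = (k - 3)*(k + 4)*(k + 1)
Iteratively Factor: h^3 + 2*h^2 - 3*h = (h)*(h^2 + 2*h - 3) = h*(h - 1)*(h + 3)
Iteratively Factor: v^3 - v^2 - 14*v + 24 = (v + 4)*(v^2 - 5*v + 6) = (v - 2)*(v + 4)*(v - 3)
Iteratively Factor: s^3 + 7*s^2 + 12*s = (s)*(s^2 + 7*s + 12) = s*(s + 4)*(s + 3)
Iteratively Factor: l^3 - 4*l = (l)*(l^2 - 4) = l*(l - 2)*(l + 2)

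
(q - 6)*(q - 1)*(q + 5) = q^3 - 2*q^2 - 29*q + 30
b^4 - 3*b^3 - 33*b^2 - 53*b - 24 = (b - 8)*(b + 1)^2*(b + 3)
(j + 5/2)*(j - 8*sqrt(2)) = j^2 - 8*sqrt(2)*j + 5*j/2 - 20*sqrt(2)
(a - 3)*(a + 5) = a^2 + 2*a - 15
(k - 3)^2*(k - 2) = k^3 - 8*k^2 + 21*k - 18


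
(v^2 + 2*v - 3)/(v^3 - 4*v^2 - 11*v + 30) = (v - 1)/(v^2 - 7*v + 10)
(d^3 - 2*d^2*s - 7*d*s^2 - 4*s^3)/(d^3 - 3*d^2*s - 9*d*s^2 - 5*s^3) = (-d + 4*s)/(-d + 5*s)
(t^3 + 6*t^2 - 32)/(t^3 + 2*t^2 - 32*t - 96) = (t - 2)/(t - 6)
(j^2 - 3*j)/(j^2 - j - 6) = j/(j + 2)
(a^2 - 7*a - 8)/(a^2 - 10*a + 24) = (a^2 - 7*a - 8)/(a^2 - 10*a + 24)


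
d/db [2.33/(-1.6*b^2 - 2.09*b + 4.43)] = (7.456*b + 4.8697)/(1.6*b^2 + 2.09*b - 4.43)^2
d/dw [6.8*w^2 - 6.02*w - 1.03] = 13.6*w - 6.02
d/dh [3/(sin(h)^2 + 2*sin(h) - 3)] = -6*(sin(h) + 1)*cos(h)/(sin(h)^2 + 2*sin(h) - 3)^2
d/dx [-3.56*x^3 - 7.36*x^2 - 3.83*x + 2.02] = -10.68*x^2 - 14.72*x - 3.83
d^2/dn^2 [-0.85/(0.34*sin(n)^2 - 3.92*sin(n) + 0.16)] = (0.39304*sin(n)^4 - 3.39864*sin(n)^3 + 12.28692*sin(n)^2 + 7.3304*sin(n) - 26.0304)/(0.34*sin(n)^2 - 3.92*sin(n) + 0.16)^3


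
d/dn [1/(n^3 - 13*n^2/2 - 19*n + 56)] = 4*(-3*n^2 + 13*n + 19)/(2*n^3 - 13*n^2 - 38*n + 112)^2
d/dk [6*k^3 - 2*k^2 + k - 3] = 18*k^2 - 4*k + 1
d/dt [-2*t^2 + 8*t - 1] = 8 - 4*t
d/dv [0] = 0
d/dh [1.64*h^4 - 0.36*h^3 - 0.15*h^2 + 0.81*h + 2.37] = 6.56*h^3 - 1.08*h^2 - 0.3*h + 0.81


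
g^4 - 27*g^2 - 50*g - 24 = (g - 6)*(g + 1)^2*(g + 4)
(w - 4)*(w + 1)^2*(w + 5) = w^4 + 3*w^3 - 17*w^2 - 39*w - 20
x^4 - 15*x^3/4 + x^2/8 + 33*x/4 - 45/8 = (x - 3)*(x - 5/4)*(x - 1)*(x + 3/2)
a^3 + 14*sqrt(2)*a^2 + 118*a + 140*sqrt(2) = (a + 2*sqrt(2))*(a + 5*sqrt(2))*(a + 7*sqrt(2))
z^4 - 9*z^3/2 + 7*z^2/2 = z^2*(z - 7/2)*(z - 1)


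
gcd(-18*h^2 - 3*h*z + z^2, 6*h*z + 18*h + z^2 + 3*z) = 1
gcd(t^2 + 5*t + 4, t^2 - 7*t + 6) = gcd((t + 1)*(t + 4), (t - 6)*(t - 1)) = 1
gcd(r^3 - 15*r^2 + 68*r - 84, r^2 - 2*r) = r - 2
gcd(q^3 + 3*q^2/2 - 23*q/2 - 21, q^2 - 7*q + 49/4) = q - 7/2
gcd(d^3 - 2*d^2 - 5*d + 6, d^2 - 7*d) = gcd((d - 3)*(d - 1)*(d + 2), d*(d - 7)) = 1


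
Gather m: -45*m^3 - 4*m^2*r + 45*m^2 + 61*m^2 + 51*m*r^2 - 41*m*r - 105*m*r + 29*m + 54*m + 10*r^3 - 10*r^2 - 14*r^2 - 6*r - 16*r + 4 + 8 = -45*m^3 + m^2*(106 - 4*r) + m*(51*r^2 - 146*r + 83) + 10*r^3 - 24*r^2 - 22*r + 12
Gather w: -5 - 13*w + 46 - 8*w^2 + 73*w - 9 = -8*w^2 + 60*w + 32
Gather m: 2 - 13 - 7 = -18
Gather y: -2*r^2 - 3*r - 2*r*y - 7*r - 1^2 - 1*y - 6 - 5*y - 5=-2*r^2 - 10*r + y*(-2*r - 6) - 12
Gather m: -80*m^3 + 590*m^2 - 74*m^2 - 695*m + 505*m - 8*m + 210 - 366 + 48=-80*m^3 + 516*m^2 - 198*m - 108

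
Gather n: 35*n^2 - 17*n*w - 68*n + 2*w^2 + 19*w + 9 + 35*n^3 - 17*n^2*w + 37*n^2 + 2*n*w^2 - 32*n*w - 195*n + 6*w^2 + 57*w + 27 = 35*n^3 + n^2*(72 - 17*w) + n*(2*w^2 - 49*w - 263) + 8*w^2 + 76*w + 36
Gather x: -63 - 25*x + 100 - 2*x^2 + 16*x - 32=-2*x^2 - 9*x + 5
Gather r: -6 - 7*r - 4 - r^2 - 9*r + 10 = -r^2 - 16*r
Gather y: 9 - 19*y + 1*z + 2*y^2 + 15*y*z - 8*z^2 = 2*y^2 + y*(15*z - 19) - 8*z^2 + z + 9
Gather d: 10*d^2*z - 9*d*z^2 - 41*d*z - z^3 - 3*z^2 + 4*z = 10*d^2*z + d*(-9*z^2 - 41*z) - z^3 - 3*z^2 + 4*z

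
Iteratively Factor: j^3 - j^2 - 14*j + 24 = (j - 3)*(j^2 + 2*j - 8) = (j - 3)*(j - 2)*(j + 4)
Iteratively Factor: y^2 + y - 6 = (y + 3)*(y - 2)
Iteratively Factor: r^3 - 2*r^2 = (r)*(r^2 - 2*r) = r^2*(r - 2)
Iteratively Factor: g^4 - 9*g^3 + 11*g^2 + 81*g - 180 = (g - 4)*(g^3 - 5*g^2 - 9*g + 45) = (g - 5)*(g - 4)*(g^2 - 9) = (g - 5)*(g - 4)*(g - 3)*(g + 3)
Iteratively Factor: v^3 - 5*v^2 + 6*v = (v - 2)*(v^2 - 3*v) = (v - 3)*(v - 2)*(v)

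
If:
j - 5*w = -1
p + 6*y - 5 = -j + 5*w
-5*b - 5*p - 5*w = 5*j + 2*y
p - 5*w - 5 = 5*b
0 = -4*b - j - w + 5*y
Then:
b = 609/295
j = -495/59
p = 468/59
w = -436/295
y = -19/59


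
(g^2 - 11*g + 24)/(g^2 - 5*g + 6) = (g - 8)/(g - 2)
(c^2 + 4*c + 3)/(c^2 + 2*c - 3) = (c + 1)/(c - 1)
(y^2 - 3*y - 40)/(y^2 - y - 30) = (y - 8)/(y - 6)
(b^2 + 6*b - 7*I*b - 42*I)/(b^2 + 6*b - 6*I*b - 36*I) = (b - 7*I)/(b - 6*I)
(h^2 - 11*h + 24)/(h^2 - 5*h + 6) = (h - 8)/(h - 2)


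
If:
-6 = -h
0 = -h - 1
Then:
No Solution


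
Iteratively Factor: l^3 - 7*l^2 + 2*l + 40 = (l - 5)*(l^2 - 2*l - 8) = (l - 5)*(l + 2)*(l - 4)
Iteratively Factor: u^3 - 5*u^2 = (u - 5)*(u^2) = u*(u - 5)*(u)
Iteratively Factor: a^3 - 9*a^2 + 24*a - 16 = (a - 4)*(a^2 - 5*a + 4) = (a - 4)*(a - 1)*(a - 4)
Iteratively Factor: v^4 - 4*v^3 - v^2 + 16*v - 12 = (v - 1)*(v^3 - 3*v^2 - 4*v + 12) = (v - 3)*(v - 1)*(v^2 - 4) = (v - 3)*(v - 2)*(v - 1)*(v + 2)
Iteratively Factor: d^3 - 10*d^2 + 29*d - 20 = (d - 4)*(d^2 - 6*d + 5) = (d - 4)*(d - 1)*(d - 5)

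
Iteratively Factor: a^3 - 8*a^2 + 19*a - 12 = (a - 1)*(a^2 - 7*a + 12) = (a - 4)*(a - 1)*(a - 3)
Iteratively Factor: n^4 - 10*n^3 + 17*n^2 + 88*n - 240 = (n + 3)*(n^3 - 13*n^2 + 56*n - 80) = (n - 5)*(n + 3)*(n^2 - 8*n + 16) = (n - 5)*(n - 4)*(n + 3)*(n - 4)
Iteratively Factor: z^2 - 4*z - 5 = (z - 5)*(z + 1)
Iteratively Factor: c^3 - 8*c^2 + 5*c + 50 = (c - 5)*(c^2 - 3*c - 10) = (c - 5)*(c + 2)*(c - 5)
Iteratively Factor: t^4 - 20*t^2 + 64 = (t - 2)*(t^3 + 2*t^2 - 16*t - 32) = (t - 2)*(t + 4)*(t^2 - 2*t - 8) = (t - 4)*(t - 2)*(t + 4)*(t + 2)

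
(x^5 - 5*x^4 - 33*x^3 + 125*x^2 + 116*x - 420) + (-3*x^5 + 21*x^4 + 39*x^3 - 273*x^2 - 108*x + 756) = -2*x^5 + 16*x^4 + 6*x^3 - 148*x^2 + 8*x + 336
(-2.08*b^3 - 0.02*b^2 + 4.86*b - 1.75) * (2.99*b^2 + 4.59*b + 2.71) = -6.2192*b^5 - 9.607*b^4 + 8.8028*b^3 + 17.0207*b^2 + 5.1381*b - 4.7425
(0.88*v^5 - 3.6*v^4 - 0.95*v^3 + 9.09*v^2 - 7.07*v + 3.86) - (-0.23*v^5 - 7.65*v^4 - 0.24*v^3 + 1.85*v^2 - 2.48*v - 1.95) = 1.11*v^5 + 4.05*v^4 - 0.71*v^3 + 7.24*v^2 - 4.59*v + 5.81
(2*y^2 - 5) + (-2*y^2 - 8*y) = -8*y - 5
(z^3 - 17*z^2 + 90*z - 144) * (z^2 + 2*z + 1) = z^5 - 15*z^4 + 57*z^3 + 19*z^2 - 198*z - 144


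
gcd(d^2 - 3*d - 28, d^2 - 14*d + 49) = d - 7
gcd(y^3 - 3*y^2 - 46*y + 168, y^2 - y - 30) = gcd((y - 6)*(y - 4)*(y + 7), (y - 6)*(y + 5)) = y - 6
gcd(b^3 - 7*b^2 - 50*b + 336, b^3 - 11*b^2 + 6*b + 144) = b^2 - 14*b + 48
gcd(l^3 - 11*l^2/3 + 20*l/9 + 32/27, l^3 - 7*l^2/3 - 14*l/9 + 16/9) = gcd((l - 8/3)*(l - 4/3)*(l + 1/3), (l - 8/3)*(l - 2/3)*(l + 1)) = l - 8/3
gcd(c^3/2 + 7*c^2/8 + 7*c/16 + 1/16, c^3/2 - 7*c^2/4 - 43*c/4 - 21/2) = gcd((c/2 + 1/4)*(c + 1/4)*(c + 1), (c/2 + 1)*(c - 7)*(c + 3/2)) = 1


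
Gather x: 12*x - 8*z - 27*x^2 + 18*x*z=-27*x^2 + x*(18*z + 12) - 8*z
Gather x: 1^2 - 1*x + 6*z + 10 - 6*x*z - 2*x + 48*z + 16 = x*(-6*z - 3) + 54*z + 27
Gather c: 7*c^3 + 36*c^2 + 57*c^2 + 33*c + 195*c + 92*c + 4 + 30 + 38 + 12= 7*c^3 + 93*c^2 + 320*c + 84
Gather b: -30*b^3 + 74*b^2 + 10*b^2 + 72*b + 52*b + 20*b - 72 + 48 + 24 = -30*b^3 + 84*b^2 + 144*b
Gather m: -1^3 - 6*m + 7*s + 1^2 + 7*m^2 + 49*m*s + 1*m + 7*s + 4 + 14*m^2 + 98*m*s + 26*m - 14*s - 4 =21*m^2 + m*(147*s + 21)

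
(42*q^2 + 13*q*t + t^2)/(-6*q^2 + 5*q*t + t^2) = (-7*q - t)/(q - t)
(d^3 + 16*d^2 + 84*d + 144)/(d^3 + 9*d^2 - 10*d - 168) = (d^2 + 10*d + 24)/(d^2 + 3*d - 28)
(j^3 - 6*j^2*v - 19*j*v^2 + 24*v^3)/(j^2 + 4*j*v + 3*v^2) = (j^2 - 9*j*v + 8*v^2)/(j + v)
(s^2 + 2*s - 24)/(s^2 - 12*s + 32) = (s + 6)/(s - 8)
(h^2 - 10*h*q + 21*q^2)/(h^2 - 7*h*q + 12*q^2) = (-h + 7*q)/(-h + 4*q)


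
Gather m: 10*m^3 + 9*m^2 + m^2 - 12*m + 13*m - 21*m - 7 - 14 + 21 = 10*m^3 + 10*m^2 - 20*m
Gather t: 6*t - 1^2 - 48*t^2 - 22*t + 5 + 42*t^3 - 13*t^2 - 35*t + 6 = 42*t^3 - 61*t^2 - 51*t + 10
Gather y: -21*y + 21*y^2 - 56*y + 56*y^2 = 77*y^2 - 77*y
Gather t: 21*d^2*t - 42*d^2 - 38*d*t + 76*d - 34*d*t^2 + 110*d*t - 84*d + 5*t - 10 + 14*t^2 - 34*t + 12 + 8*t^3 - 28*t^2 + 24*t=-42*d^2 - 8*d + 8*t^3 + t^2*(-34*d - 14) + t*(21*d^2 + 72*d - 5) + 2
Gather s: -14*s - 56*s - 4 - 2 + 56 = 50 - 70*s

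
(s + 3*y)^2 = s^2 + 6*s*y + 9*y^2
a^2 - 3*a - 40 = (a - 8)*(a + 5)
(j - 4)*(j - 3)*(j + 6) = j^3 - j^2 - 30*j + 72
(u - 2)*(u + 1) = u^2 - u - 2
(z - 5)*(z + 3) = z^2 - 2*z - 15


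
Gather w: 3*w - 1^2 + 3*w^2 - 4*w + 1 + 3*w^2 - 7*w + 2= 6*w^2 - 8*w + 2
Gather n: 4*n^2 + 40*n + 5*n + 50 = 4*n^2 + 45*n + 50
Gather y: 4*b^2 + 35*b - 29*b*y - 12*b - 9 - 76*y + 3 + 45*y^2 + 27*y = 4*b^2 + 23*b + 45*y^2 + y*(-29*b - 49) - 6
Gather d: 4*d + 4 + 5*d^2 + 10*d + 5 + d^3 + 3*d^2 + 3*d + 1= d^3 + 8*d^2 + 17*d + 10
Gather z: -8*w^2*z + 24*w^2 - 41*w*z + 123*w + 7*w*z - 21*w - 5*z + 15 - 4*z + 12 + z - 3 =24*w^2 + 102*w + z*(-8*w^2 - 34*w - 8) + 24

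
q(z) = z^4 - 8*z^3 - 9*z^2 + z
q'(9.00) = 811.00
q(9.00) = 9.00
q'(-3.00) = -269.00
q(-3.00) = 213.00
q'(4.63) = -199.81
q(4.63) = -522.78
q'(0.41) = -10.14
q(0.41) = -1.63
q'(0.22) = -4.08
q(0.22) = -0.30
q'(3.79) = -194.20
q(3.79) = -354.68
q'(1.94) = -95.04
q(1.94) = -76.18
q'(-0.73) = -0.21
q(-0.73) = -2.13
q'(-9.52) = -5453.98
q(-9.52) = 14291.09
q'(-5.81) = -1489.06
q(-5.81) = 2398.84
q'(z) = 4*z^3 - 24*z^2 - 18*z + 1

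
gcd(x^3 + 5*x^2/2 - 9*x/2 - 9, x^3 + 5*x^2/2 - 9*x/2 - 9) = x^3 + 5*x^2/2 - 9*x/2 - 9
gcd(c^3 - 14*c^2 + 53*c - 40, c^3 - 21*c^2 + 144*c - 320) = c^2 - 13*c + 40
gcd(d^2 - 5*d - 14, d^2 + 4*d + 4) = d + 2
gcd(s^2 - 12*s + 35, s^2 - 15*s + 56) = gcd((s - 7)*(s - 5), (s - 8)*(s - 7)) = s - 7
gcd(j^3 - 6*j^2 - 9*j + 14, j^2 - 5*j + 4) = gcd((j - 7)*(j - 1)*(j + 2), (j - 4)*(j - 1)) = j - 1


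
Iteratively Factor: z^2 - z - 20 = (z + 4)*(z - 5)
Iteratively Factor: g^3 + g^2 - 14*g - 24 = (g + 2)*(g^2 - g - 12) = (g + 2)*(g + 3)*(g - 4)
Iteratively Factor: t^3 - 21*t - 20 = (t + 4)*(t^2 - 4*t - 5) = (t + 1)*(t + 4)*(t - 5)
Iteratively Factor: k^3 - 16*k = (k + 4)*(k^2 - 4*k) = k*(k + 4)*(k - 4)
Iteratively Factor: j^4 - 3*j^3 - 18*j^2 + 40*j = (j + 4)*(j^3 - 7*j^2 + 10*j) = j*(j + 4)*(j^2 - 7*j + 10) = j*(j - 2)*(j + 4)*(j - 5)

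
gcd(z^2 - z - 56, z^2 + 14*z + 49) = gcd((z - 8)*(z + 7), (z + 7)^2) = z + 7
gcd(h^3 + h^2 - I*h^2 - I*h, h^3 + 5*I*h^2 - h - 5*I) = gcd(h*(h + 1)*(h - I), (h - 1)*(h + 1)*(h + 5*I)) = h + 1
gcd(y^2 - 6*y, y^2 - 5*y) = y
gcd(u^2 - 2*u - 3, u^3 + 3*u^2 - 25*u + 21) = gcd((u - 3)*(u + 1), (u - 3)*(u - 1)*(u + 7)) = u - 3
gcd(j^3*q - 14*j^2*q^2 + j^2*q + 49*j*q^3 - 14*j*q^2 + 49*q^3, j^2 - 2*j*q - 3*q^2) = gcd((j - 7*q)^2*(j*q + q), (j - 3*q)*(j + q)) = 1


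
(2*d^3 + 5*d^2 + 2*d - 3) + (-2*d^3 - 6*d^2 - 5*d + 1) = -d^2 - 3*d - 2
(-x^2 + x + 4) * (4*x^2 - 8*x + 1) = -4*x^4 + 12*x^3 + 7*x^2 - 31*x + 4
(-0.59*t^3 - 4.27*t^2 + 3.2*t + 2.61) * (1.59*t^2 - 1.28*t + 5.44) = -0.9381*t^5 - 6.0341*t^4 + 7.344*t^3 - 23.1749*t^2 + 14.0672*t + 14.1984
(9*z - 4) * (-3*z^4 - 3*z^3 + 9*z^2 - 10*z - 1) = -27*z^5 - 15*z^4 + 93*z^3 - 126*z^2 + 31*z + 4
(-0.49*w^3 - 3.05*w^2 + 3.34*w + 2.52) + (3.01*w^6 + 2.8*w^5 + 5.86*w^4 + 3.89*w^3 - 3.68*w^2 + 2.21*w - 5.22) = 3.01*w^6 + 2.8*w^5 + 5.86*w^4 + 3.4*w^3 - 6.73*w^2 + 5.55*w - 2.7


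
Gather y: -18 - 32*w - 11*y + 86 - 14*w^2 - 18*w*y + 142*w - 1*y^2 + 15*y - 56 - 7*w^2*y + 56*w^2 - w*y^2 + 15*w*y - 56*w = 42*w^2 + 54*w + y^2*(-w - 1) + y*(-7*w^2 - 3*w + 4) + 12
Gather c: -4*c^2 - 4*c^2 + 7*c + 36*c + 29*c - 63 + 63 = -8*c^2 + 72*c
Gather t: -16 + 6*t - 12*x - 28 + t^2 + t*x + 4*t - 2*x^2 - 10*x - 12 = t^2 + t*(x + 10) - 2*x^2 - 22*x - 56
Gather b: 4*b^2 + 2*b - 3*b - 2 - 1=4*b^2 - b - 3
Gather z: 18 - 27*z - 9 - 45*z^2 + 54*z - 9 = -45*z^2 + 27*z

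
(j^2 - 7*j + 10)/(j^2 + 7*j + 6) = (j^2 - 7*j + 10)/(j^2 + 7*j + 6)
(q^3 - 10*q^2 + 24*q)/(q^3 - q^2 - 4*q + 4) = q*(q^2 - 10*q + 24)/(q^3 - q^2 - 4*q + 4)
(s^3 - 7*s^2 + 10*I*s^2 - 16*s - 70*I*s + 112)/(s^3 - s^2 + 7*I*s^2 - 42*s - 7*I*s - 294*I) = (s^2 + 10*I*s - 16)/(s^2 + s*(6 + 7*I) + 42*I)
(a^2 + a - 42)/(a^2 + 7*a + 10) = (a^2 + a - 42)/(a^2 + 7*a + 10)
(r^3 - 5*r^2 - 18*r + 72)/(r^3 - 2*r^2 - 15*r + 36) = (r - 6)/(r - 3)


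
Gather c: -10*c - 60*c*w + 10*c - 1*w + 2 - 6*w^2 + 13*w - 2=-60*c*w - 6*w^2 + 12*w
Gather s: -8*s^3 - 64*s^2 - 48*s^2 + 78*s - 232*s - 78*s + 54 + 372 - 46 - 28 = -8*s^3 - 112*s^2 - 232*s + 352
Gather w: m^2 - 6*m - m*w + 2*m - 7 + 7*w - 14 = m^2 - 4*m + w*(7 - m) - 21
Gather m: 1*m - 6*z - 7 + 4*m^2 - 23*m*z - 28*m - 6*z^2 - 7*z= 4*m^2 + m*(-23*z - 27) - 6*z^2 - 13*z - 7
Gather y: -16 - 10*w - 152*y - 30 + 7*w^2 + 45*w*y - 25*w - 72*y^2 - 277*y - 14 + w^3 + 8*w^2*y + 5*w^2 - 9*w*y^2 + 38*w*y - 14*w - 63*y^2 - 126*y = w^3 + 12*w^2 - 49*w + y^2*(-9*w - 135) + y*(8*w^2 + 83*w - 555) - 60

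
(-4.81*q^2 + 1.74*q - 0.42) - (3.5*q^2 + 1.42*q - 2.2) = -8.31*q^2 + 0.32*q + 1.78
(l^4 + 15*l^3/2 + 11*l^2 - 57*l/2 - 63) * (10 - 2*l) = -2*l^5 - 5*l^4 + 53*l^3 + 167*l^2 - 159*l - 630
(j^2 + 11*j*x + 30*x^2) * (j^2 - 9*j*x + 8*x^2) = j^4 + 2*j^3*x - 61*j^2*x^2 - 182*j*x^3 + 240*x^4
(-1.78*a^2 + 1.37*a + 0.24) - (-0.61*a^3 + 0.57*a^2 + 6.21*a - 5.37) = 0.61*a^3 - 2.35*a^2 - 4.84*a + 5.61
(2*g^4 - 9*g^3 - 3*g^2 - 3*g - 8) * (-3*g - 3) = -6*g^5 + 21*g^4 + 36*g^3 + 18*g^2 + 33*g + 24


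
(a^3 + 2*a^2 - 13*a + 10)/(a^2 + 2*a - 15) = (a^2 - 3*a + 2)/(a - 3)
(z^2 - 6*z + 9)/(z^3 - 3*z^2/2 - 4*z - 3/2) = 2*(z - 3)/(2*z^2 + 3*z + 1)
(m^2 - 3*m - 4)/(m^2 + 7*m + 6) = (m - 4)/(m + 6)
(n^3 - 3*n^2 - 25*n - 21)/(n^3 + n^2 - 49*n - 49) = (n + 3)/(n + 7)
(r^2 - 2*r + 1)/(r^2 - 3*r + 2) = (r - 1)/(r - 2)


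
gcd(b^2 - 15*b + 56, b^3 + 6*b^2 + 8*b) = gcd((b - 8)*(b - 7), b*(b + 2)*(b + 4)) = 1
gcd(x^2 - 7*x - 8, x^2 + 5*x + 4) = x + 1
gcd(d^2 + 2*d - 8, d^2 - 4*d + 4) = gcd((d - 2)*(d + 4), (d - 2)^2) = d - 2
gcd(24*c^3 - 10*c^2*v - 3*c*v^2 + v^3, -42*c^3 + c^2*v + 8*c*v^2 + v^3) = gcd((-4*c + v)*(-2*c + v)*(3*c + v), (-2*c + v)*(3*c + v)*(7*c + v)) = -6*c^2 + c*v + v^2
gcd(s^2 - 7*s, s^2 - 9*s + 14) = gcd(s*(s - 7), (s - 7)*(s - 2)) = s - 7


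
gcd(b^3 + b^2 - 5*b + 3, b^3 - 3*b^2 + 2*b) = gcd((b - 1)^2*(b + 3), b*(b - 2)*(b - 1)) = b - 1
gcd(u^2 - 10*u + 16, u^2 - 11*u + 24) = u - 8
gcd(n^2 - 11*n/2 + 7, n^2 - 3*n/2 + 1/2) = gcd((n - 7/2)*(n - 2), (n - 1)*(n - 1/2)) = 1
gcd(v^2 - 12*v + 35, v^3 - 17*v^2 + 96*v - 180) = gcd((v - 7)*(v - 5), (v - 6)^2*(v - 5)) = v - 5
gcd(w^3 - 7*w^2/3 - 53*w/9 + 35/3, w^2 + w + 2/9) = 1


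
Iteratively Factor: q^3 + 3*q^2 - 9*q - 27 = (q - 3)*(q^2 + 6*q + 9) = (q - 3)*(q + 3)*(q + 3)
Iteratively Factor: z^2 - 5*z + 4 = (z - 1)*(z - 4)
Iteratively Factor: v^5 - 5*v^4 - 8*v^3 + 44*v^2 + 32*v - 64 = (v - 1)*(v^4 - 4*v^3 - 12*v^2 + 32*v + 64) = (v - 1)*(v + 2)*(v^3 - 6*v^2 + 32) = (v - 4)*(v - 1)*(v + 2)*(v^2 - 2*v - 8) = (v - 4)^2*(v - 1)*(v + 2)*(v + 2)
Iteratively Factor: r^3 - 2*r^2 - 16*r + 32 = (r + 4)*(r^2 - 6*r + 8) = (r - 2)*(r + 4)*(r - 4)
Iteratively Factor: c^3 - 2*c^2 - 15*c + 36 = (c - 3)*(c^2 + c - 12) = (c - 3)*(c + 4)*(c - 3)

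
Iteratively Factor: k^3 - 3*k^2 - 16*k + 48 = (k - 3)*(k^2 - 16) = (k - 4)*(k - 3)*(k + 4)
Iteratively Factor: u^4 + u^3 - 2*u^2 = (u)*(u^3 + u^2 - 2*u) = u^2*(u^2 + u - 2) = u^2*(u + 2)*(u - 1)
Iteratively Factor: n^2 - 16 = (n - 4)*(n + 4)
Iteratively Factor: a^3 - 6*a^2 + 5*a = (a - 1)*(a^2 - 5*a) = (a - 5)*(a - 1)*(a)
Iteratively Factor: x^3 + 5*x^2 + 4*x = (x)*(x^2 + 5*x + 4) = x*(x + 1)*(x + 4)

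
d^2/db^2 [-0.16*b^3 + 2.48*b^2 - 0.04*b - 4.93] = 4.96 - 0.96*b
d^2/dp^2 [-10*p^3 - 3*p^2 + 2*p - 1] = -60*p - 6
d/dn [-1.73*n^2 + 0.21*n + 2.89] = 0.21 - 3.46*n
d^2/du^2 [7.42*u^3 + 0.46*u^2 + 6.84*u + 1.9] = 44.52*u + 0.92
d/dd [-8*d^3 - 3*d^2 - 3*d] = -24*d^2 - 6*d - 3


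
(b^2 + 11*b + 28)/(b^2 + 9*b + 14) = (b + 4)/(b + 2)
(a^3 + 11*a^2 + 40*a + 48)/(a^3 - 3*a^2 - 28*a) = (a^2 + 7*a + 12)/(a*(a - 7))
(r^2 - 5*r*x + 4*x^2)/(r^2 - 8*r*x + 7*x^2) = (-r + 4*x)/(-r + 7*x)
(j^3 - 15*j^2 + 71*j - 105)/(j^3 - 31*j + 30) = (j^2 - 10*j + 21)/(j^2 + 5*j - 6)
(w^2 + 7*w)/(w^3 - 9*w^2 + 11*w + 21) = w*(w + 7)/(w^3 - 9*w^2 + 11*w + 21)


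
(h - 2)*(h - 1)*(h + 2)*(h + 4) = h^4 + 3*h^3 - 8*h^2 - 12*h + 16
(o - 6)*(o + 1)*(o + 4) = o^3 - o^2 - 26*o - 24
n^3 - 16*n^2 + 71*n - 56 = (n - 8)*(n - 7)*(n - 1)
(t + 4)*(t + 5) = t^2 + 9*t + 20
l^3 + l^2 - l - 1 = (l - 1)*(l + 1)^2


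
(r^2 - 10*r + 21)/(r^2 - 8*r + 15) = (r - 7)/(r - 5)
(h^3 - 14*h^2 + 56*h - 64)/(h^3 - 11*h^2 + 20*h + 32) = (h - 2)/(h + 1)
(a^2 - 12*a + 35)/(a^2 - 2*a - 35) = (a - 5)/(a + 5)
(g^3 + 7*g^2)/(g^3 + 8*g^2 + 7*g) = g/(g + 1)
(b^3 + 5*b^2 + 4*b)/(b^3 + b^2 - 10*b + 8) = b*(b + 1)/(b^2 - 3*b + 2)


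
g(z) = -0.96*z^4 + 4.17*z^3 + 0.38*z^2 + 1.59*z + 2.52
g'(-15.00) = 15764.94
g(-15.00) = -62609.58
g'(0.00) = 1.59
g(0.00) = 2.52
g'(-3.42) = 298.92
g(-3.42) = -296.61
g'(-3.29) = 271.25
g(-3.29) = -259.57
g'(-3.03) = 220.96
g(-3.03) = -195.73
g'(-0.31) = 2.67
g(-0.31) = 1.93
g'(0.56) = 5.26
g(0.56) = 4.17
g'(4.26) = -65.01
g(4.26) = 22.41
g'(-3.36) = 285.93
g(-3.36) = -279.07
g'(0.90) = 9.61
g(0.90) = 6.67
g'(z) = -3.84*z^3 + 12.51*z^2 + 0.76*z + 1.59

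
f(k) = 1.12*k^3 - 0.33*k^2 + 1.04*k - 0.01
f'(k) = 3.36*k^2 - 0.66*k + 1.04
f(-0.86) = -1.86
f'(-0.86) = 4.09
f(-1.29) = -4.31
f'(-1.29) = 7.48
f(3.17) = 35.65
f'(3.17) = 32.71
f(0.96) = 1.68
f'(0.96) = 3.50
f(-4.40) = -106.38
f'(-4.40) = 68.99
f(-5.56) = -208.50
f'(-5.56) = 108.58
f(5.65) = 197.34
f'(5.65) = 104.57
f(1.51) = 4.66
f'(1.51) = 7.70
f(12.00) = 1900.31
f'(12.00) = 476.96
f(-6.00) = -260.05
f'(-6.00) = 125.96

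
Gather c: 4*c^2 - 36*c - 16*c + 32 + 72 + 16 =4*c^2 - 52*c + 120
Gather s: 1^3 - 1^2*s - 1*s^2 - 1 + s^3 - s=s^3 - s^2 - 2*s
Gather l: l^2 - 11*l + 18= l^2 - 11*l + 18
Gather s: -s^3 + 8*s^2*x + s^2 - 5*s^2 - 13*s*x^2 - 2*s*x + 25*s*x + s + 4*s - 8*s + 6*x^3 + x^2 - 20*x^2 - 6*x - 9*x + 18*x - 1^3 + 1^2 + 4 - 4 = -s^3 + s^2*(8*x - 4) + s*(-13*x^2 + 23*x - 3) + 6*x^3 - 19*x^2 + 3*x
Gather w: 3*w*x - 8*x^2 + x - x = 3*w*x - 8*x^2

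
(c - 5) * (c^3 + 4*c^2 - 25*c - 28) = c^4 - c^3 - 45*c^2 + 97*c + 140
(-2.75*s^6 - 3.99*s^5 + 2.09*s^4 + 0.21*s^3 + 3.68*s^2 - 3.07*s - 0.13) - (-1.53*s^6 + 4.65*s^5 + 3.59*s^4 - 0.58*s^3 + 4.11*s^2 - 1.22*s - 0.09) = -1.22*s^6 - 8.64*s^5 - 1.5*s^4 + 0.79*s^3 - 0.43*s^2 - 1.85*s - 0.04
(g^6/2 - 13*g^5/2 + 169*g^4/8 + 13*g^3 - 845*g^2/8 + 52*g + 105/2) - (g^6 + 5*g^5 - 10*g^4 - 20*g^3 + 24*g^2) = -g^6/2 - 23*g^5/2 + 249*g^4/8 + 33*g^3 - 1037*g^2/8 + 52*g + 105/2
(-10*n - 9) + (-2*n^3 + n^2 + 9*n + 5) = -2*n^3 + n^2 - n - 4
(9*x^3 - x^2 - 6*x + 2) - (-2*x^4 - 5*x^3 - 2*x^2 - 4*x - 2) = 2*x^4 + 14*x^3 + x^2 - 2*x + 4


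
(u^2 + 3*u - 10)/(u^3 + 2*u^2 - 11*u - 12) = (u^2 + 3*u - 10)/(u^3 + 2*u^2 - 11*u - 12)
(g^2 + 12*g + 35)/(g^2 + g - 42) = (g + 5)/(g - 6)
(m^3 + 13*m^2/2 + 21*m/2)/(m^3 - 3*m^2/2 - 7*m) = (2*m^2 + 13*m + 21)/(2*m^2 - 3*m - 14)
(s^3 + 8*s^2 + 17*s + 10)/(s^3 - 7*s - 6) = (s + 5)/(s - 3)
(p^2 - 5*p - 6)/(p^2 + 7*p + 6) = (p - 6)/(p + 6)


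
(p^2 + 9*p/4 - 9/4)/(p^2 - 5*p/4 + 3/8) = 2*(p + 3)/(2*p - 1)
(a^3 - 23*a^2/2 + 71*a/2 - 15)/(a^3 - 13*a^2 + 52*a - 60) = (a - 1/2)/(a - 2)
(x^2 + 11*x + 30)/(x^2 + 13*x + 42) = (x + 5)/(x + 7)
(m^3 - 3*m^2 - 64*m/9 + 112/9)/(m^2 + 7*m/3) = m - 16/3 + 16/(3*m)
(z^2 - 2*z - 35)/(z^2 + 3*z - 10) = (z - 7)/(z - 2)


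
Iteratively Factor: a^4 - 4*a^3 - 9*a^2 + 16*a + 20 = (a - 5)*(a^3 + a^2 - 4*a - 4) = (a - 5)*(a + 1)*(a^2 - 4) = (a - 5)*(a - 2)*(a + 1)*(a + 2)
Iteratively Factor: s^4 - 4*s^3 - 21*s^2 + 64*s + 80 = (s + 4)*(s^3 - 8*s^2 + 11*s + 20) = (s + 1)*(s + 4)*(s^2 - 9*s + 20) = (s - 4)*(s + 1)*(s + 4)*(s - 5)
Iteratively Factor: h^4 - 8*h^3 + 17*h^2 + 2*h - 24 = (h + 1)*(h^3 - 9*h^2 + 26*h - 24) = (h - 3)*(h + 1)*(h^2 - 6*h + 8) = (h - 4)*(h - 3)*(h + 1)*(h - 2)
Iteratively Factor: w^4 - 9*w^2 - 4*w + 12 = (w + 2)*(w^3 - 2*w^2 - 5*w + 6) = (w + 2)^2*(w^2 - 4*w + 3) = (w - 3)*(w + 2)^2*(w - 1)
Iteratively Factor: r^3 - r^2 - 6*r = (r - 3)*(r^2 + 2*r) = r*(r - 3)*(r + 2)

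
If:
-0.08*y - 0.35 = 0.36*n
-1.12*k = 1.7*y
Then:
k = -1.51785714285714*y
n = -0.222222222222222*y - 0.972222222222222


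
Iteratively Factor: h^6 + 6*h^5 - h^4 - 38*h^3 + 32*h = (h + 4)*(h^5 + 2*h^4 - 9*h^3 - 2*h^2 + 8*h) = (h + 4)^2*(h^4 - 2*h^3 - h^2 + 2*h) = h*(h + 4)^2*(h^3 - 2*h^2 - h + 2) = h*(h + 1)*(h + 4)^2*(h^2 - 3*h + 2) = h*(h - 1)*(h + 1)*(h + 4)^2*(h - 2)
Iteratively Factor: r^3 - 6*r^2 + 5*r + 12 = (r - 3)*(r^2 - 3*r - 4) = (r - 4)*(r - 3)*(r + 1)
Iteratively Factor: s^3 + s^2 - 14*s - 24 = (s + 3)*(s^2 - 2*s - 8) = (s - 4)*(s + 3)*(s + 2)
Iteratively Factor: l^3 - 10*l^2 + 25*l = (l - 5)*(l^2 - 5*l) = l*(l - 5)*(l - 5)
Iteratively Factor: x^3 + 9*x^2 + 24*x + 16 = (x + 1)*(x^2 + 8*x + 16) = (x + 1)*(x + 4)*(x + 4)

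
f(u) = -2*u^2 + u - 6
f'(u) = 1 - 4*u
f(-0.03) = -6.03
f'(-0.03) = 1.12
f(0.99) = -6.97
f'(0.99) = -2.96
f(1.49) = -8.95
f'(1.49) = -4.96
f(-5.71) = -76.92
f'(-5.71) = 23.84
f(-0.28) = -6.44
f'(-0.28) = 2.12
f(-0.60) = -7.32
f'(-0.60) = 3.40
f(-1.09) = -9.47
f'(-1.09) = 5.36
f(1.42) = -8.61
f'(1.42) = -4.68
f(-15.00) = -471.00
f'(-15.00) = 61.00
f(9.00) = -159.00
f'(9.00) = -35.00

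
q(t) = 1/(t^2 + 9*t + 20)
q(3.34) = 0.02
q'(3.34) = -0.00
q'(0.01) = -0.02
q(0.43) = 0.04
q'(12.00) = 0.00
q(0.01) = 0.05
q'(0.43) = -0.02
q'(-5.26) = 14.16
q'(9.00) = 0.00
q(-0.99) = 0.08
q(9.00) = 0.01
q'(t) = (-2*t - 9)/(t^2 + 9*t + 20)^2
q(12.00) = 0.00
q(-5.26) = 3.05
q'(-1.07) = -0.05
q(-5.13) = 6.81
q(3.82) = 0.01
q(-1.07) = 0.09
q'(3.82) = -0.00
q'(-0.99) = -0.05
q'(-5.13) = 58.39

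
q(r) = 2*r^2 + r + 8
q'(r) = 4*r + 1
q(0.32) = 8.52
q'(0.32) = 2.28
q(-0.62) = 8.15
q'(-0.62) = -1.48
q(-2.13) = 14.94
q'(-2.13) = -7.52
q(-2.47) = 17.73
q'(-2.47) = -8.88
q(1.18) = 11.96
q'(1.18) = 5.72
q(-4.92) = 51.49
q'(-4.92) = -18.68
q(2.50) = 23.00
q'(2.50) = 11.00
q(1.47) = 13.79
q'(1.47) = 6.88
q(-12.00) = 284.00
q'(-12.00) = -47.00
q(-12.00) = 284.00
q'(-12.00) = -47.00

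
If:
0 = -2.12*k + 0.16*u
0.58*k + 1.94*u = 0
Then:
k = 0.00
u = 0.00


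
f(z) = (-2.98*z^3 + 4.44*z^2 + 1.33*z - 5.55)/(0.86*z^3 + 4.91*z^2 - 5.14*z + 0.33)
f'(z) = (-8.94*z^2 + 8.88*z + 1.33)/(0.86*z^3 + 4.91*z^2 - 5.14*z + 0.33) + (-2.58*z^2 - 9.82*z + 5.14)*(-2.98*z^3 + 4.44*z^2 + 1.33*z - 5.55)/(0.86*z^3 + 4.91*z^2 - 5.14*z + 0.33)^2 = (8.88178419700125e-16*z^5 - 18.4502*z^4 + 28.3468*z^3 - 17.9831*z^2 + 57.4314*z - 28.0881)/(0.7396*z^6 + 8.4452*z^5 + 15.2673*z^4 - 49.9072*z^3 + 29.6602*z^2 - 3.3924*z + 0.1089)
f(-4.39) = 7.29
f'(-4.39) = -4.93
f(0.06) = -138.23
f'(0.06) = -15862.18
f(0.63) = 4.96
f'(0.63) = 9.27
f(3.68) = -0.98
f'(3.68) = -0.25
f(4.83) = -1.24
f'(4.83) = -0.20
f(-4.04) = 5.80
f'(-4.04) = -3.70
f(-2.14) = 1.62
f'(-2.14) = -1.39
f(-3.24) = 3.52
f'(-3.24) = -2.20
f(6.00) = -1.45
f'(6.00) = -0.16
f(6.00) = -1.45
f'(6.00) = -0.16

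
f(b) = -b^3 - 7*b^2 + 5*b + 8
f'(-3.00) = 20.00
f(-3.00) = -43.00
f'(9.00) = -364.00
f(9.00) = -1243.00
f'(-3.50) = 17.25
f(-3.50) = -52.38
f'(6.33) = -203.83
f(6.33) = -494.47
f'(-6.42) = -28.77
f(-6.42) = -48.01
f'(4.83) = -132.61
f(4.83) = -243.83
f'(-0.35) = 9.53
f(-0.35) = 5.44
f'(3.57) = -83.21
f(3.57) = -108.86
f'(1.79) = -29.67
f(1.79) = -11.21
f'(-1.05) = 16.39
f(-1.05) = -3.81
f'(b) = -3*b^2 - 14*b + 5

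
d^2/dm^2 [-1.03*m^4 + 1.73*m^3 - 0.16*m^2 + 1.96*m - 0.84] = -12.36*m^2 + 10.38*m - 0.32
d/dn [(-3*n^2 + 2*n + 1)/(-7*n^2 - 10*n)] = 2*(22*n^2 + 7*n + 5)/(n^2*(49*n^2 + 140*n + 100))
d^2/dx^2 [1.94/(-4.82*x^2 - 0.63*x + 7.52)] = (90.141712*x^2 + 11.782008*x - 1.94*(9.64*x + 0.63)*(19.28*x + 1.26) - 140.636032)/(4.82*x^2 + 0.63*x - 7.52)^3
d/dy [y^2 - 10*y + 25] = 2*y - 10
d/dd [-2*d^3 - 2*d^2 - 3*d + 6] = -6*d^2 - 4*d - 3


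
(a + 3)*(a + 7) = a^2 + 10*a + 21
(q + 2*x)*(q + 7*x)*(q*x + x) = q^3*x + 9*q^2*x^2 + q^2*x + 14*q*x^3 + 9*q*x^2 + 14*x^3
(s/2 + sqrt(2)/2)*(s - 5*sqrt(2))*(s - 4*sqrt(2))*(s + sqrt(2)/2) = s^4/2 - 15*sqrt(2)*s^3/4 + 7*s^2 + 51*sqrt(2)*s/2 + 20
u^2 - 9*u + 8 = (u - 8)*(u - 1)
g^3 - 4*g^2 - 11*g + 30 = (g - 5)*(g - 2)*(g + 3)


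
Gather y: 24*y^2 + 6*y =24*y^2 + 6*y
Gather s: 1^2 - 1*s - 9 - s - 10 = -2*s - 18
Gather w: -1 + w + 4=w + 3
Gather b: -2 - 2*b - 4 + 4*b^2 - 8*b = 4*b^2 - 10*b - 6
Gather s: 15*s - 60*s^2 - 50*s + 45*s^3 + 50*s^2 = 45*s^3 - 10*s^2 - 35*s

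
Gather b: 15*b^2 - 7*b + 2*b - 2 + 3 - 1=15*b^2 - 5*b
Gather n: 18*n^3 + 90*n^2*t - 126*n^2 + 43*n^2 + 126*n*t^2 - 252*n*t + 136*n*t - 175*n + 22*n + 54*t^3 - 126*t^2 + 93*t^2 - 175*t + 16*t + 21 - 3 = 18*n^3 + n^2*(90*t - 83) + n*(126*t^2 - 116*t - 153) + 54*t^3 - 33*t^2 - 159*t + 18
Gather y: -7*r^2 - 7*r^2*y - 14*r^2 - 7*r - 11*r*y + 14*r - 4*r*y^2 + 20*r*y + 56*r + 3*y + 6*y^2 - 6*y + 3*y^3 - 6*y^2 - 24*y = -21*r^2 - 4*r*y^2 + 63*r + 3*y^3 + y*(-7*r^2 + 9*r - 27)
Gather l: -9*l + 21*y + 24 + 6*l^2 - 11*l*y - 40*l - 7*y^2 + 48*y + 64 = 6*l^2 + l*(-11*y - 49) - 7*y^2 + 69*y + 88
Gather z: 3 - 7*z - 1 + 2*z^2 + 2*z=2*z^2 - 5*z + 2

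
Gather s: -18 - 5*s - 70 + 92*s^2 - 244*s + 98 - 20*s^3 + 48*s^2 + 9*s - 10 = -20*s^3 + 140*s^2 - 240*s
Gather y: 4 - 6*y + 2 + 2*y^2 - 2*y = 2*y^2 - 8*y + 6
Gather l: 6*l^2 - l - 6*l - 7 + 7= 6*l^2 - 7*l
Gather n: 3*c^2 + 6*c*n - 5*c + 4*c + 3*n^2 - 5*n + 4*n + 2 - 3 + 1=3*c^2 - c + 3*n^2 + n*(6*c - 1)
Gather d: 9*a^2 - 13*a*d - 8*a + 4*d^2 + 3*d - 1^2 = 9*a^2 - 8*a + 4*d^2 + d*(3 - 13*a) - 1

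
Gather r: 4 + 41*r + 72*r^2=72*r^2 + 41*r + 4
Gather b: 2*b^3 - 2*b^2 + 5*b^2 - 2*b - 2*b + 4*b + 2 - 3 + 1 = 2*b^3 + 3*b^2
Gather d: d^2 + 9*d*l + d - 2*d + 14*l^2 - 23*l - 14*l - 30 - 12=d^2 + d*(9*l - 1) + 14*l^2 - 37*l - 42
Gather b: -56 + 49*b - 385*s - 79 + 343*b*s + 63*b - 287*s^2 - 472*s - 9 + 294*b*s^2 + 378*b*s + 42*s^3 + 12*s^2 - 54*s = b*(294*s^2 + 721*s + 112) + 42*s^3 - 275*s^2 - 911*s - 144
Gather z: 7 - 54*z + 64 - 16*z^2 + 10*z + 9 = -16*z^2 - 44*z + 80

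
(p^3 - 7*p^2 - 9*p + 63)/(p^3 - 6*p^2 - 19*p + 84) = (p + 3)/(p + 4)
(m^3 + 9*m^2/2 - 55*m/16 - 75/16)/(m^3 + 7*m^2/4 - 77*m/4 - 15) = (m - 5/4)/(m - 4)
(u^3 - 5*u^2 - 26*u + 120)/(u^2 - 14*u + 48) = (u^2 + u - 20)/(u - 8)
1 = 1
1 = 1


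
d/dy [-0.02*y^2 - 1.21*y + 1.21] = -0.04*y - 1.21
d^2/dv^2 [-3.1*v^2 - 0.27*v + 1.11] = -6.20000000000000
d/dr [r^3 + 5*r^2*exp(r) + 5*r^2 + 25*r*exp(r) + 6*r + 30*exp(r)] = 5*r^2*exp(r) + 3*r^2 + 35*r*exp(r) + 10*r + 55*exp(r) + 6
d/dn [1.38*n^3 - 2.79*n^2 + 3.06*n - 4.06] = 4.14*n^2 - 5.58*n + 3.06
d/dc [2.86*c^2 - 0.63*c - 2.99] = 5.72*c - 0.63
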